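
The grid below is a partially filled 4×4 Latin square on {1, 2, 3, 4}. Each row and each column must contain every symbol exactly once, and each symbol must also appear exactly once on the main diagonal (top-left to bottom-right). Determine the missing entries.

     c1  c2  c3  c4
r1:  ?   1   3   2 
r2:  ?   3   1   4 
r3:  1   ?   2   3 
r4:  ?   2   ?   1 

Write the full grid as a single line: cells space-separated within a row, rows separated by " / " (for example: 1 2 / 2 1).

(r1,c1): row 1 has {1,2,3}; column 1 has {1}; the diagonal has {1,2,3}, so it must be 4.
(r2,c1): row 2 has {1,3,4}; column 1 has {1,4}, so it must be 2.
(r3,c2): row 3 has {1,2,3}; column 2 has {1,2,3}, so it must be 4.
(r4,c1): row 4 has {1,2}; column 1 has {1,2,4}, so it must be 3.
(r4,c3): row 4 has {1,2,3}; column 3 has {1,2,3}, so it must be 4.

4 1 3 2 / 2 3 1 4 / 1 4 2 3 / 3 2 4 1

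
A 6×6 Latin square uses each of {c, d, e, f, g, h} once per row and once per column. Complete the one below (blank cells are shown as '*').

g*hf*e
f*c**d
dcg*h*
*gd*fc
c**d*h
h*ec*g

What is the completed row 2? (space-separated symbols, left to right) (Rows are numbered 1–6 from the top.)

(r1,c2) = d
(r1,c5) = c
(r3,c4) = e
(r3,c6) = f
(r4,c1) = e
(r4,c4) = h
(r5,c3) = f
(r6,c2) = f
(r6,c5) = d
(r2,c4) = g
(r2,c5) = e
(r5,c2) = e
(r5,c5) = g
(r2,c2) = h

f h c g e d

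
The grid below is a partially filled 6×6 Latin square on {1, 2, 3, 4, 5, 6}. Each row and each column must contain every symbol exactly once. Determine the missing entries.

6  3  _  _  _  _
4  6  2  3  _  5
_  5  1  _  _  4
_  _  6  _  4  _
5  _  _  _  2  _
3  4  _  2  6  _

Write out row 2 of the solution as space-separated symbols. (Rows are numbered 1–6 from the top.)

row 2 has {2,3,4,5,6}; column 5 has {2,4,6} — only 1 is left for (r2,c5).

4 6 2 3 1 5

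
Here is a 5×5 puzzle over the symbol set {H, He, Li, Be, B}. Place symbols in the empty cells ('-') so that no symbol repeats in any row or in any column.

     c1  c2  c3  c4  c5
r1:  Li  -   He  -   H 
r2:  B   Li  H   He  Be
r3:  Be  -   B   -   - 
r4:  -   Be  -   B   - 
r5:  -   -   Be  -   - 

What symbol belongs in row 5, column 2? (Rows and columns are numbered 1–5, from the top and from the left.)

(r1,c2): row 1 has {H,He,Li}; column 2 has {Li,Be}, so it must be B.
(r1,c4): row 1 has {H,He,Li,B}; column 4 has {He,B}, so it must be Be.
(r4,c3): row 4 has {Be,B}; column 3 has {H,He,Be,B}, so it must be Li.
(r4,c5): row 4 has {Li,Be,B}; column 5 has {H,Be}, so it must be He.
(r3,c5): row 3 has {Be,B}; column 5 has {H,He,Be}, so it must be Li.
(r4,c1): row 4 has {He,Li,Be,B}; column 1 has {Li,Be,B}, so it must be H.
(r5,c1): row 5 has {Be}; column 1 has {H,Li,Be,B}, so it must be He.
(r5,c2): row 5 has {He,Be}; column 2 has {Li,Be,B}, so it must be H.

H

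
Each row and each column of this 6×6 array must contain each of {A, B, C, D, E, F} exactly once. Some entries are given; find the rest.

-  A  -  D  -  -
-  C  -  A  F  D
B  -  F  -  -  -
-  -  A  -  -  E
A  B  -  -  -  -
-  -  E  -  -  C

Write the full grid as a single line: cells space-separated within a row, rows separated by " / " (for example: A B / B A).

F A C D E B / E C B A F D / B E F C D A / C D A F B E / A B D E C F / D F E B A C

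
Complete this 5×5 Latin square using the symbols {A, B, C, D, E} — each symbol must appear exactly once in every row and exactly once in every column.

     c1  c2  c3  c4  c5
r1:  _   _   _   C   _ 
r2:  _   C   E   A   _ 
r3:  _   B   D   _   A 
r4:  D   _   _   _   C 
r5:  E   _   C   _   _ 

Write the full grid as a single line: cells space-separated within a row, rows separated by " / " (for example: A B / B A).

A D B C E / B C E A D / C B D E A / D E A B C / E A C D B

(r2,c1): row 2 has {A,C,E}; column 1 has {D,E}, so it must be B.
(r2,c5): row 2 has {A,B,C,E}; column 5 has {A,C}, so it must be D.
(r3,c1): row 3 has {A,B,D}; column 1 has {B,D,E}, so it must be C.
(r3,c4): row 3 has {A,B,C,D}; column 4 has {A,C}, so it must be E.
(r4,c4): row 4 has {C,D}; column 4 has {A,C,E}, so it must be B.
(r5,c4): row 5 has {C,E}; column 4 has {A,B,C,E}, so it must be D.
(r5,c5): row 5 has {C,D,E}; column 5 has {A,C,D}, so it must be B.
(r1,c1): row 1 has {C}; column 1 has {B,C,D,E}, so it must be A.
(r1,c3): row 1 has {A,C}; column 3 has {C,D,E}, so it must be B.
(r1,c5): row 1 has {A,B,C}; column 5 has {A,B,C,D}, so it must be E.
(r4,c3): row 4 has {B,C,D}; column 3 has {B,C,D,E}, so it must be A.
(r5,c2): row 5 has {B,C,D,E}; column 2 has {B,C}, so it must be A.
(r1,c2): row 1 has {A,B,C,E}; column 2 has {A,B,C}, so it must be D.
(r4,c2): row 4 has {A,B,C,D}; column 2 has {A,B,C,D}, so it must be E.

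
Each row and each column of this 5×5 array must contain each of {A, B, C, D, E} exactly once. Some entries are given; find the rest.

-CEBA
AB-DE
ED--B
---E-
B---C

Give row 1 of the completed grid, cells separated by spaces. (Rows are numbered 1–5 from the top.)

(r1,c1) = D

D C E B A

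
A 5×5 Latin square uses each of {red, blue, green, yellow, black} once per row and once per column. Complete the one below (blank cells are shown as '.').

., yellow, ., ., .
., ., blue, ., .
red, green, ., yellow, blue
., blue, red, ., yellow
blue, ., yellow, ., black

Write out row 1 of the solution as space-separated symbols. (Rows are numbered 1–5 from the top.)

black yellow green blue red

(r3,c3) = black
(r5,c2) = red
(r5,c4) = green
(r1,c3) = green
(r1,c5) = red
(r2,c2) = black
(r2,c4) = red
(r2,c5) = green
(r4,c4) = black
(r1,c1) = black
(r1,c4) = blue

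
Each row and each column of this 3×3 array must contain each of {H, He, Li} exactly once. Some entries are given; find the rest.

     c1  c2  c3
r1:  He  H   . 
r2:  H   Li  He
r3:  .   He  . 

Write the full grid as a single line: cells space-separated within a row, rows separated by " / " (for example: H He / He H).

He H Li / H Li He / Li He H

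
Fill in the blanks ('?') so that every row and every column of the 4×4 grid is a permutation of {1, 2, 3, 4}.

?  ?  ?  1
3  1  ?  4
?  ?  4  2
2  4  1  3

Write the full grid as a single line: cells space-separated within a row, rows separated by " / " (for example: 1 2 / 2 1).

4 2 3 1 / 3 1 2 4 / 1 3 4 2 / 2 4 1 3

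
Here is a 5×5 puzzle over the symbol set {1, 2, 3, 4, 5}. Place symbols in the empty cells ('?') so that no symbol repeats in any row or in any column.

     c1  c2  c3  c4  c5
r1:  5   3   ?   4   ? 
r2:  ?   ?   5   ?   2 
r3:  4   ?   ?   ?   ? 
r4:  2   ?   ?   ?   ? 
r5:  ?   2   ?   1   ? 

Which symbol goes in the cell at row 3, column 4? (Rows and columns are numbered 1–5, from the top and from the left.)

(r1,c5) = 1
(r2,c4) = 3
(r4,c4) = 5
(r5,c1) = 3
(r5,c3) = 4
(r5,c5) = 5
(r1,c3) = 2
(r2,c1) = 1
(r2,c2) = 4
(r3,c4) = 2

2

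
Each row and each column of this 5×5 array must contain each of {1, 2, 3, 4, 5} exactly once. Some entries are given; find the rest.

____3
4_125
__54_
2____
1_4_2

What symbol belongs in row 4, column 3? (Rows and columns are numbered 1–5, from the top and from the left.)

3

(r1,c1) = 5
(r1,c3) = 2
(r1,c4) = 1
(r2,c2) = 3
(r3,c1) = 3
(r3,c5) = 1
(r4,c3) = 3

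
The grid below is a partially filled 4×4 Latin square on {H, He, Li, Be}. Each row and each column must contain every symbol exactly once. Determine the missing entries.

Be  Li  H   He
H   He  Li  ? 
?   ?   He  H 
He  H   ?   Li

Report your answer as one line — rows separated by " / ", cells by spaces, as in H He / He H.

Be Li H He / H He Li Be / Li Be He H / He H Be Li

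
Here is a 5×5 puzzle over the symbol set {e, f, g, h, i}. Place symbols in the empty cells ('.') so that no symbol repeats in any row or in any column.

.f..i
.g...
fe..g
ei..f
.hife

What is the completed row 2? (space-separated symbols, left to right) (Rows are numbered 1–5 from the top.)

Cell (r2,c5): row 2 has {g}; column 5 has {e,f,g,i} → h.
Cell (r3,c3): row 3 has {e,f,g}; column 3 has {i} → h.
Cell (r3,c4): row 3 has {e,f,g,h}; column 4 has {f} → i.
Cell (r4,c3): row 4 has {e,f,i}; column 3 has {h,i} → g.
Cell (r4,c4): row 4 has {e,f,g,i}; column 4 has {f,i} → h.
Cell (r5,c1): row 5 has {e,f,h,i}; column 1 has {e,f} → g.
Cell (r1,c1): row 1 has {f,i}; column 1 has {e,f,g} → h.
Cell (r1,c3): row 1 has {f,h,i}; column 3 has {g,h,i} → e.
Cell (r1,c4): row 1 has {e,f,h,i}; column 4 has {f,h,i} → g.
Cell (r2,c1): row 2 has {g,h}; column 1 has {e,f,g,h} → i.
Cell (r2,c3): row 2 has {g,h,i}; column 3 has {e,g,h,i} → f.
Cell (r2,c4): row 2 has {f,g,h,i}; column 4 has {f,g,h,i} → e.

i g f e h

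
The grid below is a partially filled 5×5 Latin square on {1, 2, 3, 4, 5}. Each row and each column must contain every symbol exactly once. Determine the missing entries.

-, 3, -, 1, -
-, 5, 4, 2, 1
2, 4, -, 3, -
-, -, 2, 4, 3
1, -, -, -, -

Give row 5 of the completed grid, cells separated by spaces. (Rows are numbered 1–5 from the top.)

(r1,c3): row 1 has {1,3}; column 3 has {2,4}, so it must be 5.
(r2,c1): row 2 has {1,2,4,5}; column 1 has {1,2}, so it must be 3.
(r3,c3): row 3 has {2,3,4}; column 3 has {2,4,5}, so it must be 1.
(r3,c5): row 3 has {1,2,3,4}; column 5 has {1,3}, so it must be 5.
(r4,c1): row 4 has {2,3,4}; column 1 has {1,2,3}, so it must be 5.
(r4,c2): row 4 has {2,3,4,5}; column 2 has {3,4,5}, so it must be 1.
(r5,c2): row 5 has {1}; column 2 has {1,3,4,5}, so it must be 2.
(r5,c3): row 5 has {1,2}; column 3 has {1,2,4,5}, so it must be 3.
(r5,c4): row 5 has {1,2,3}; column 4 has {1,2,3,4}, so it must be 5.
(r5,c5): row 5 has {1,2,3,5}; column 5 has {1,3,5}, so it must be 4.

1 2 3 5 4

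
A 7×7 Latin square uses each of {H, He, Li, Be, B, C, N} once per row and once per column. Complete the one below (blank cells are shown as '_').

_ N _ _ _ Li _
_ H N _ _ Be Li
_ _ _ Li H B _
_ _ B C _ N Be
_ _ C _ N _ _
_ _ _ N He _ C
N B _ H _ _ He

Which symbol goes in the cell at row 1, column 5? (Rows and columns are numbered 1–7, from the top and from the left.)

(r3,c7) = N
(r4,c5) = Li
(r6,c6) = H
(r7,c6) = C
(r4,c2) = He
(r5,c6) = He
(r7,c5) = Be
(r4,c1) = H
(r7,c3) = Li
(r6,c3) = Be
(r3,c3) = He
(r6,c2) = Li
(r1,c3) = H
(r1,c7) = B
(r5,c2) = Be
(r5,c4) = B
(r5,c7) = H
(r6,c1) = B
(r1,c5) = C

C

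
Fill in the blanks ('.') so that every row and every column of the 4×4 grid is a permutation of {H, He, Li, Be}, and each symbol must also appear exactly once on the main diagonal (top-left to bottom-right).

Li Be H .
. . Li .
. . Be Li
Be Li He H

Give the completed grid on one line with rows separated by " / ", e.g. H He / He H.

Li Be H He / H He Li Be / He H Be Li / Be Li He H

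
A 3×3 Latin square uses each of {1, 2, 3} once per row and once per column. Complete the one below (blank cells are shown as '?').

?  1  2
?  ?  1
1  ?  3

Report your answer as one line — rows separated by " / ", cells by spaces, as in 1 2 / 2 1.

3 1 2 / 2 3 1 / 1 2 3

(r1,c1) = 3
(r2,c1) = 2
(r2,c2) = 3
(r3,c2) = 2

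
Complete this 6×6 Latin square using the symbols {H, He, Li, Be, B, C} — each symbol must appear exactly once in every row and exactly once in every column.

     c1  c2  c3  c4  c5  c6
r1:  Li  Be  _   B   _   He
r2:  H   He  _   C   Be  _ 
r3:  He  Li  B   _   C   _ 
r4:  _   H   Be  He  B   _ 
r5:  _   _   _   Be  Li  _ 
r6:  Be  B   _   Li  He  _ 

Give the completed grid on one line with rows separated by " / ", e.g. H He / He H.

Li Be C B H He / H He Li C Be B / He Li B H C Be / C H Be He B Li / B C He Be Li H / Be B H Li He C

row 1 has {He,Li,Be,B}; column 5 has {He,Li,Be,B,C} — only H is left for (r1,c5).
row 2 has {H,He,Be,C}; column 3 has {Be,B} — only Li is left for (r2,c3).
row 2 has {H,He,Li,Be,C}; column 6 has {He} — only B is left for (r2,c6).
row 3 has {He,Li,B,C}; column 4 has {He,Li,Be,B,C} — only H is left for (r3,c4).
row 3 has {H,He,Li,B,C}; column 6 has {He,B} — only Be is left for (r3,c6).
row 4 has {H,He,Be,B}; column 1 has {H,He,Li,Be} — only C is left for (r4,c1).
row 4 has {H,He,Be,B,C}; column 6 has {He,Be,B} — only Li is left for (r4,c6).
row 5 has {Li,Be}; column 1 has {H,He,Li,Be,C} — only B is left for (r5,c1).
row 5 has {Li,Be,B}; column 2 has {H,He,Li,Be,B} — only C is left for (r5,c2).
row 5 has {Li,Be,B,C}; column 6 has {He,Li,Be,B} — only H is left for (r5,c6).
row 6 has {He,Li,Be,B}; column 6 has {H,He,Li,Be,B} — only C is left for (r6,c6).
row 1 has {H,He,Li,Be,B}; column 3 has {Li,Be,B} — only C is left for (r1,c3).
row 5 has {H,Li,Be,B,C}; column 3 has {Li,Be,B,C} — only He is left for (r5,c3).
row 6 has {He,Li,Be,B,C}; column 3 has {He,Li,Be,B,C} — only H is left for (r6,c3).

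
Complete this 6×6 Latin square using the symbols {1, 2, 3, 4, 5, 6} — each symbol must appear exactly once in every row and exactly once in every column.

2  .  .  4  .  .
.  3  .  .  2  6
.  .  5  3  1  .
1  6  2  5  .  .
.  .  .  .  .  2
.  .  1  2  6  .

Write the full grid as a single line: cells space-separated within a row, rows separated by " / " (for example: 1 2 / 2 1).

2 5 6 4 3 1 / 5 3 4 1 2 6 / 6 2 5 3 1 4 / 1 6 2 5 4 3 / 4 1 3 6 5 2 / 3 4 1 2 6 5

row 2 has {2,3,6}; column 3 has {1,2,5} — only 4 is left for (r2,c3).
row 2 has {2,3,4,6}; column 4 has {2,3,4,5} — only 1 is left for (r2,c4).
row 3 has {1,3,5}; column 6 has {2,6} — only 4 is left for (r3,c6).
row 4 has {1,2,5,6}; column 6 has {2,4,6} — only 3 is left for (r4,c6).
row 5 has {2}; column 4 has {1,2,3,4,5} — only 6 is left for (r5,c4).
row 6 has {1,2,6}; column 6 has {2,3,4,6} — only 5 is left for (r6,c6).
row 1 has {2,4}; column 6 has {2,3,4,5,6} — only 1 is left for (r1,c6).
row 2 has {1,2,3,4,6}; column 1 has {1,2} — only 5 is left for (r2,c1).
row 3 has {1,3,4,5}; column 1 has {1,2,5} — only 6 is left for (r3,c1).
row 3 has {1,3,4,5,6}; column 2 has {3,6} — only 2 is left for (r3,c2).
row 4 has {1,2,3,5,6}; column 5 has {1,2,6} — only 4 is left for (r4,c5).
row 5 has {2,6}; column 3 has {1,2,4,5} — only 3 is left for (r5,c3).
row 5 has {2,3,6}; column 5 has {1,2,4,6} — only 5 is left for (r5,c5).
row 6 has {1,2,5,6}; column 2 has {2,3,6} — only 4 is left for (r6,c2).
row 1 has {1,2,4}; column 2 has {2,3,4,6} — only 5 is left for (r1,c2).
row 1 has {1,2,4,5}; column 3 has {1,2,3,4,5} — only 6 is left for (r1,c3).
row 1 has {1,2,4,5,6}; column 5 has {1,2,4,5,6} — only 3 is left for (r1,c5).
row 5 has {2,3,5,6}; column 1 has {1,2,5,6} — only 4 is left for (r5,c1).
row 5 has {2,3,4,5,6}; column 2 has {2,3,4,5,6} — only 1 is left for (r5,c2).
row 6 has {1,2,4,5,6}; column 1 has {1,2,4,5,6} — only 3 is left for (r6,c1).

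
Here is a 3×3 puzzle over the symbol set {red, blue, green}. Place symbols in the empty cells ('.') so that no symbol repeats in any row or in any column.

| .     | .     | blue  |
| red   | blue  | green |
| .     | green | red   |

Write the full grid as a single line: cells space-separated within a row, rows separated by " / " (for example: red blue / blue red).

At row 1, column 1: row 1 has {blue}; column 1 has {red}; that leaves green.
At row 1, column 2: row 1 has {blue,green}; column 2 has {blue,green}; that leaves red.
At row 3, column 1: row 3 has {red,green}; column 1 has {red,green}; that leaves blue.

green red blue / red blue green / blue green red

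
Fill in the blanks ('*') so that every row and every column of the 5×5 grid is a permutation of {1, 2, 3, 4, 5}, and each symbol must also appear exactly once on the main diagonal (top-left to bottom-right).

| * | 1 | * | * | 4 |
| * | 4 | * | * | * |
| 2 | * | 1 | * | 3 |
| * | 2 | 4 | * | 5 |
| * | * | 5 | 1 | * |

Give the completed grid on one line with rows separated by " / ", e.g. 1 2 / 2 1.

(r3,c2) = 5
(r3,c4) = 4
(r4,c4) = 3
(r5,c2) = 3
(r5,c5) = 2
(r1,c1) = 5
(r1,c4) = 2
(r2,c4) = 5
(r2,c5) = 1
(r4,c1) = 1
(r5,c1) = 4
(r1,c3) = 3
(r2,c1) = 3
(r2,c3) = 2

5 1 3 2 4 / 3 4 2 5 1 / 2 5 1 4 3 / 1 2 4 3 5 / 4 3 5 1 2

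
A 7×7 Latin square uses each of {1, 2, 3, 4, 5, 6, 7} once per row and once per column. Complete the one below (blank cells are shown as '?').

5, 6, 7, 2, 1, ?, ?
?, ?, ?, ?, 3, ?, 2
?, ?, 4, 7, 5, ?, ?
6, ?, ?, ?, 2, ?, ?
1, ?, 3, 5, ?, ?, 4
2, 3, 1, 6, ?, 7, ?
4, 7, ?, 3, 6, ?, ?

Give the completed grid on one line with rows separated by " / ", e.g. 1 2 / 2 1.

5 6 7 2 1 4 3 / 7 5 6 4 3 1 2 / 3 1 4 7 5 2 6 / 6 4 5 1 2 3 7 / 1 2 3 5 7 6 4 / 2 3 1 6 4 7 5 / 4 7 2 3 6 5 1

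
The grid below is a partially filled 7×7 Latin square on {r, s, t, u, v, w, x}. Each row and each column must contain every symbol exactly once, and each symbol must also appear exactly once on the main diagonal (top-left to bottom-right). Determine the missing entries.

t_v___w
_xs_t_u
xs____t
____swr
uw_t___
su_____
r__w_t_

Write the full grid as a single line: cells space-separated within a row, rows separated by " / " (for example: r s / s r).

t r v s u x w / w x s r t v u / x s w v r u t / v t x u s w r / u w r t v s x / s u t x w r v / r v u w x t s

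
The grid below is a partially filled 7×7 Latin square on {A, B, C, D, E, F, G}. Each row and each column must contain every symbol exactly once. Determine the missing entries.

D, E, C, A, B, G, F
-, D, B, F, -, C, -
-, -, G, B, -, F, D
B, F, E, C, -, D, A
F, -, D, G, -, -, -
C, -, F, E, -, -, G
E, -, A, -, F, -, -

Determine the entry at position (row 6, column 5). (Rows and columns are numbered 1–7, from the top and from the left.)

D

At row 2, column 7: row 2 has {B,C,D,F}; column 7 has {A,D,F,G}; that leaves E.
At row 3, column 1: row 3 has {B,D,F,G}; column 1 has {B,C,D,E,F}; that leaves A.
At row 3, column 2: row 3 has {A,B,D,F,G}; column 2 has {D,E,F}; that leaves C.
At row 3, column 5: row 3 has {A,B,C,D,F,G}; column 5 has {B,F}; that leaves E.
At row 4, column 5: row 4 has {A,B,C,D,E,F}; column 5 has {B,E,F}; that leaves G.
At row 7, column 4: row 7 has {A,E,F}; column 4 has {A,B,C,E,F,G}; that leaves D.
At row 7, column 6: row 7 has {A,D,E,F}; column 6 has {C,D,F,G}; that leaves B.
At row 7, column 7: row 7 has {A,B,D,E,F}; column 7 has {A,D,E,F,G}; that leaves C.
At row 2, column 1: row 2 has {B,C,D,E,F}; column 1 has {A,B,C,D,E,F}; that leaves G.
At row 2, column 5: row 2 has {B,C,D,E,F,G}; column 5 has {B,E,F,G}; that leaves A.
At row 5, column 5: row 5 has {D,F,G}; column 5 has {A,B,E,F,G}; that leaves C.
At row 5, column 7: row 5 has {C,D,F,G}; column 7 has {A,C,D,E,F,G}; that leaves B.
At row 6, column 5: row 6 has {C,E,F,G}; column 5 has {A,B,C,E,F,G}; that leaves D.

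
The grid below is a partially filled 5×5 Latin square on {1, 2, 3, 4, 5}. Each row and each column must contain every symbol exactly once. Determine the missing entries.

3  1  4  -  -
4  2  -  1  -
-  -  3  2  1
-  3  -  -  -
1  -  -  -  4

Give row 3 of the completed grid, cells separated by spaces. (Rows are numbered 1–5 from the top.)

Cell (r1,c4): row 1 has {1,3,4}; column 4 has {1,2} → 5.
Cell (r1,c5): row 1 has {1,3,4,5}; column 5 has {1,4} → 2.
Cell (r2,c3): row 2 has {1,2,4}; column 3 has {3,4} → 5.
Cell (r2,c5): row 2 has {1,2,4,5}; column 5 has {1,2,4} → 3.
Cell (r3,c1): row 3 has {1,2,3}; column 1 has {1,3,4} → 5.
Cell (r3,c2): row 3 has {1,2,3,5}; column 2 has {1,2,3} → 4.

5 4 3 2 1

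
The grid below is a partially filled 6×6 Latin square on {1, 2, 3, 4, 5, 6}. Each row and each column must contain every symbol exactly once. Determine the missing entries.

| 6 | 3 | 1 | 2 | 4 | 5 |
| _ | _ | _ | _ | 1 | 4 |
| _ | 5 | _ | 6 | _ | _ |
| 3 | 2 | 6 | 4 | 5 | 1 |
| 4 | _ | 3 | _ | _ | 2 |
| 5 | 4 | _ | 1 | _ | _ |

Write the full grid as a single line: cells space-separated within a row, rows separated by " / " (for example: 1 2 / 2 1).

(r2,c1) = 2
(r2,c2) = 6
(r2,c3) = 5
(r2,c4) = 3
(r3,c1) = 1
(r3,c6) = 3
(r5,c2) = 1
(r5,c4) = 5
(r5,c5) = 6
(r6,c3) = 2
(r6,c5) = 3
(r6,c6) = 6
(r3,c3) = 4
(r3,c5) = 2

6 3 1 2 4 5 / 2 6 5 3 1 4 / 1 5 4 6 2 3 / 3 2 6 4 5 1 / 4 1 3 5 6 2 / 5 4 2 1 3 6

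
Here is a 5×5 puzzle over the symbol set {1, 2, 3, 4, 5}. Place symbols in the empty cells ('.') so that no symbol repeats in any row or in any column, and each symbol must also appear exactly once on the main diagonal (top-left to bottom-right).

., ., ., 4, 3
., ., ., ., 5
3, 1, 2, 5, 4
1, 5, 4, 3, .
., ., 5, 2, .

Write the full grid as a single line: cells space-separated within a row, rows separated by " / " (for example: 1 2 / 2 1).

(r1,c1) = 5
(r1,c2) = 2
(r1,c3) = 1
(r2,c2) = 4
(r2,c3) = 3
(r2,c4) = 1
(r4,c5) = 2
(r5,c1) = 4
(r5,c2) = 3
(r5,c5) = 1
(r2,c1) = 2

5 2 1 4 3 / 2 4 3 1 5 / 3 1 2 5 4 / 1 5 4 3 2 / 4 3 5 2 1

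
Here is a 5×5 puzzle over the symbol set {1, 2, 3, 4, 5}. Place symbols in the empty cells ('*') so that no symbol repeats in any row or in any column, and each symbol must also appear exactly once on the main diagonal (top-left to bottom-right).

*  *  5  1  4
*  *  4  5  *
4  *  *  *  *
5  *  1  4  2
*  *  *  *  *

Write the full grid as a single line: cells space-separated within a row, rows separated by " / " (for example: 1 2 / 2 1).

3 2 5 1 4 / 2 1 4 5 3 / 4 5 2 3 1 / 5 3 1 4 2 / 1 4 3 2 5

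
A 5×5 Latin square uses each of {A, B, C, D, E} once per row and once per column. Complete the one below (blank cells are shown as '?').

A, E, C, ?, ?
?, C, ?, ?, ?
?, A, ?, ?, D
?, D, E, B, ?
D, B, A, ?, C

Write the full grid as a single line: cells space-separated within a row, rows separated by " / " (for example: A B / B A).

(r1,c4) = D
(r1,c5) = B
(r3,c3) = B
(r4,c1) = C
(r4,c5) = A
(r5,c4) = E
(r2,c3) = D
(r2,c4) = A
(r2,c5) = E
(r3,c1) = E
(r3,c4) = C
(r2,c1) = B

A E C D B / B C D A E / E A B C D / C D E B A / D B A E C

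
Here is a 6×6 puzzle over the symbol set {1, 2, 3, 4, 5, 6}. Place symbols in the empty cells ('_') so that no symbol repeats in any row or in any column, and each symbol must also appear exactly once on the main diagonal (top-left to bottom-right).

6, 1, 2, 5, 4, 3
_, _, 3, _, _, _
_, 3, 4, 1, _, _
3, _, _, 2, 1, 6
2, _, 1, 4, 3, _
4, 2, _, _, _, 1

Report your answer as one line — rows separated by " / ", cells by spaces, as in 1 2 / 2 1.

6 1 2 5 4 3 / 1 5 3 6 2 4 / 5 3 4 1 6 2 / 3 4 5 2 1 6 / 2 6 1 4 3 5 / 4 2 6 3 5 1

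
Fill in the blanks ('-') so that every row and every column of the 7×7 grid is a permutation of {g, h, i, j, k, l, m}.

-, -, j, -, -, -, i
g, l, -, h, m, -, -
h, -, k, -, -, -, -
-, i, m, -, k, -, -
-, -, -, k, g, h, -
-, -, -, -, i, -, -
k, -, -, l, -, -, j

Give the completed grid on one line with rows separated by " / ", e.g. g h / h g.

m h j g l k i / g l i h m j k / h g k i j m l / l i m j k g h / i j l k g h m / j k h m i l g / k m g l h i j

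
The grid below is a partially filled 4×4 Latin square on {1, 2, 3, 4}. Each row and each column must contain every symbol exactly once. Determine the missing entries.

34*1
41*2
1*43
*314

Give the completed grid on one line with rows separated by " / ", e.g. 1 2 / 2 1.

3 4 2 1 / 4 1 3 2 / 1 2 4 3 / 2 3 1 4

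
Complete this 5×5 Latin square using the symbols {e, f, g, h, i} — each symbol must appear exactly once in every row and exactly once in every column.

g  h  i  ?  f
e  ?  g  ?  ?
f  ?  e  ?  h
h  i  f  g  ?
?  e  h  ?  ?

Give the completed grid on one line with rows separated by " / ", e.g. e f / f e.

Cell (r1,c4): row 1 has {f,g,h,i}; column 4 has {g} → e.
Cell (r2,c2): row 2 has {e,g}; column 2 has {e,h,i} → f.
Cell (r2,c5): row 2 has {e,f,g}; column 5 has {f,h} → i.
Cell (r3,c2): row 3 has {e,f,h}; column 2 has {e,f,h,i} → g.
Cell (r3,c4): row 3 has {e,f,g,h}; column 4 has {e,g} → i.
Cell (r4,c5): row 4 has {f,g,h,i}; column 5 has {f,h,i} → e.
Cell (r5,c1): row 5 has {e,h}; column 1 has {e,f,g,h} → i.
Cell (r5,c4): row 5 has {e,h,i}; column 4 has {e,g,i} → f.
Cell (r5,c5): row 5 has {e,f,h,i}; column 5 has {e,f,h,i} → g.
Cell (r2,c4): row 2 has {e,f,g,i}; column 4 has {e,f,g,i} → h.

g h i e f / e f g h i / f g e i h / h i f g e / i e h f g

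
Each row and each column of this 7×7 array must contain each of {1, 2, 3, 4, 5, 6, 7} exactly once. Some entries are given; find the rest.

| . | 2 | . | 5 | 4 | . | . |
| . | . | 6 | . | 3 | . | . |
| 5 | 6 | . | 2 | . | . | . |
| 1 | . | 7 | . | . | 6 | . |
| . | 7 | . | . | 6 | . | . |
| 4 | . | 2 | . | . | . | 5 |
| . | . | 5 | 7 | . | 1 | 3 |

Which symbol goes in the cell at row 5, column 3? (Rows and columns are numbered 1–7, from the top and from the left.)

(r7,c2) = 4
(r7,c5) = 2
(r4,c5) = 5
(r7,c1) = 6
(r4,c2) = 3
(r4,c4) = 4
(r4,c7) = 2
(r6,c2) = 1
(r6,c5) = 7
(r6,c6) = 3
(r1,c6) = 7
(r2,c2) = 5
(r2,c4) = 1
(r3,c5) = 1
(r3,c6) = 4
(r3,c7) = 7
(r5,c4) = 3
(r6,c4) = 6
(r1,c1) = 3
(r1,c3) = 1
(r1,c7) = 6
(r2,c6) = 2
(r2,c7) = 4
(r3,c3) = 3
(r5,c1) = 2
(r5,c3) = 4

4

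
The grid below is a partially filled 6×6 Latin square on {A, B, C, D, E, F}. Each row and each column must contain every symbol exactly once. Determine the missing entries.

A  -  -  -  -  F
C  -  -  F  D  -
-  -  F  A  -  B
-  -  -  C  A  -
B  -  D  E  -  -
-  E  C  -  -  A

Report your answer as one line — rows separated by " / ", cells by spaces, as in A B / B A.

A D E B C F / C B A F D E / D C F A E B / E F B C A D / B A D E F C / F E C D B A

(r2,c6): row 2 has {C,D,F}; column 6 has {A,B,F}, so it must be E.
(r4,c6): row 4 has {A,C}; column 6 has {A,B,E,F}, so it must be D.
(r5,c6): row 5 has {B,D,E}; column 6 has {A,B,D,E,F}, so it must be C.
(r5,c5): row 5 has {B,C,D,E}; column 5 has {A,D}, so it must be F.
(r6,c5): row 6 has {A,C,E}; column 5 has {A,D,F}, so it must be B.
(r5,c2): row 5 has {B,C,D,E,F}; column 2 has {E}, so it must be A.
(r6,c4): row 6 has {A,B,C,E}; column 4 has {A,C,E,F}, so it must be D.
(r1,c4): row 1 has {A,F}; column 4 has {A,C,D,E,F}, so it must be B.
(r2,c2): row 2 has {C,D,E,F}; column 2 has {A,E}, so it must be B.
(r2,c3): row 2 has {B,C,D,E,F}; column 3 has {C,D,F}, so it must be A.
(r4,c2): row 4 has {A,C,D}; column 2 has {A,B,E}, so it must be F.
(r6,c1): row 6 has {A,B,C,D,E}; column 1 has {A,B,C}, so it must be F.
(r1,c3): row 1 has {A,B,F}; column 3 has {A,C,D,F}, so it must be E.
(r1,c5): row 1 has {A,B,E,F}; column 5 has {A,B,D,F}, so it must be C.
(r3,c5): row 3 has {A,B,F}; column 5 has {A,B,C,D,F}, so it must be E.
(r4,c1): row 4 has {A,C,D,F}; column 1 has {A,B,C,F}, so it must be E.
(r4,c3): row 4 has {A,C,D,E,F}; column 3 has {A,C,D,E,F}, so it must be B.
(r1,c2): row 1 has {A,B,C,E,F}; column 2 has {A,B,E,F}, so it must be D.
(r3,c1): row 3 has {A,B,E,F}; column 1 has {A,B,C,E,F}, so it must be D.
(r3,c2): row 3 has {A,B,D,E,F}; column 2 has {A,B,D,E,F}, so it must be C.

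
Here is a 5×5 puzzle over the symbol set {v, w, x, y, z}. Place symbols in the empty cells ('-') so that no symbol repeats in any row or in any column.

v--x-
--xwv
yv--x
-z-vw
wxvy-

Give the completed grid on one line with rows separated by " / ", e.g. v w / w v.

v w z x y / z y x w v / y v w z x / x z y v w / w x v y z

(r2,c1) = z
(r2,c2) = y
(r3,c4) = z
(r4,c1) = x
(r4,c3) = y
(r5,c5) = z
(r1,c2) = w
(r1,c3) = z
(r1,c5) = y
(r3,c3) = w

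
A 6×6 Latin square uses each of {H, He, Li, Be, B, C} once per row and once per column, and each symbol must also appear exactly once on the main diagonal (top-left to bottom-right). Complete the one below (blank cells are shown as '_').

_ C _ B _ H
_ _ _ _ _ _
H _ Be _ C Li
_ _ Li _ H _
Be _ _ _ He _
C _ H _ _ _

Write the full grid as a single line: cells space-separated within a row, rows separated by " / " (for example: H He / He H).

Li C He B Be H / He H C Li B Be / H B Be He C Li / B Be Li C H He / Be Li B H He C / C He H Be Li B

(r1,c1) = Li
(r1,c3) = He
(r1,c5) = Be
(r3,c4) = He
(r4,c4) = C
(r6,c6) = B
(r2,c2) = H
(r3,c2) = B
(r5,c2) = Li
(r5,c4) = H
(r5,c6) = C
(r6,c5) = Li
(r2,c5) = B
(r5,c3) = B
(r6,c4) = Be
(r2,c1) = He
(r2,c3) = C
(r2,c4) = Li
(r2,c6) = Be
(r4,c1) = B
(r4,c6) = He
(r6,c2) = He
(r4,c2) = Be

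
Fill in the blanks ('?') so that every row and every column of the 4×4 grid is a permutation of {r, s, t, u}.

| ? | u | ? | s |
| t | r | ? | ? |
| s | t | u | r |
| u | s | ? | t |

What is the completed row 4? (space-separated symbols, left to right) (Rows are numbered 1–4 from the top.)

u s r t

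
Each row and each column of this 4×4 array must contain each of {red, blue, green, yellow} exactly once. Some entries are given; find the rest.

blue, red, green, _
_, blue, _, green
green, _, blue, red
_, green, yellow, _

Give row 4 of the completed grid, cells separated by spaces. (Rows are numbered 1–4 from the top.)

Cell (r1,c4): row 1 has {red,blue,green}; column 4 has {red,green} → yellow.
Cell (r2,c3): row 2 has {blue,green}; column 3 has {blue,green,yellow} → red.
Cell (r3,c2): row 3 has {red,blue,green}; column 2 has {red,blue,green} → yellow.
Cell (r4,c1): row 4 has {green,yellow}; column 1 has {blue,green} → red.
Cell (r4,c4): row 4 has {red,green,yellow}; column 4 has {red,green,yellow} → blue.

red green yellow blue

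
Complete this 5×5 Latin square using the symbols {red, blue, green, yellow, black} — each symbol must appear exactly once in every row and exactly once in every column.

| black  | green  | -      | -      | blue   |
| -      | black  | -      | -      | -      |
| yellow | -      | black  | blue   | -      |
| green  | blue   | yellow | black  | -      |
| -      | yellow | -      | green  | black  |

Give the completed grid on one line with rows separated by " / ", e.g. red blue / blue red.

black green red yellow blue / blue black green red yellow / yellow red black blue green / green blue yellow black red / red yellow blue green black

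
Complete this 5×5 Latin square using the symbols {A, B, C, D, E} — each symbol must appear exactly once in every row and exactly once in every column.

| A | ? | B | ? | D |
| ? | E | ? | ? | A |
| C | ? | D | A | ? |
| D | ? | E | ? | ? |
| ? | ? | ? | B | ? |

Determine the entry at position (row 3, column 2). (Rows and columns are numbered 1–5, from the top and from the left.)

Cell (r1,c2): row 1 has {A,B,D}; column 2 has {E} → C.
Cell (r1,c4): row 1 has {A,B,C,D}; column 4 has {A,B} → E.
Cell (r2,c1): row 2 has {A,E}; column 1 has {A,C,D} → B.
Cell (r2,c3): row 2 has {A,B,E}; column 3 has {B,D,E} → C.
Cell (r2,c4): row 2 has {A,B,C,E}; column 4 has {A,B,E} → D.
Cell (r3,c2): row 3 has {A,C,D}; column 2 has {C,E} → B.

B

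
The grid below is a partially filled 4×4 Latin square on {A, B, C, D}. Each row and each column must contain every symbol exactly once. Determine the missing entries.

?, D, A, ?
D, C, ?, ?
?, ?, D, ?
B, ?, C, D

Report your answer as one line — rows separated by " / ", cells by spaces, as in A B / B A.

C D A B / D C B A / A B D C / B A C D

(r1,c1): row 1 has {A,D}; column 1 has {B,D}, so it must be C.
(r1,c4): row 1 has {A,C,D}; column 4 has {D}, so it must be B.
(r2,c3): row 2 has {C,D}; column 3 has {A,C,D}, so it must be B.
(r2,c4): row 2 has {B,C,D}; column 4 has {B,D}, so it must be A.
(r3,c1): row 3 has {D}; column 1 has {B,C,D}, so it must be A.
(r3,c2): row 3 has {A,D}; column 2 has {C,D}, so it must be B.
(r3,c4): row 3 has {A,B,D}; column 4 has {A,B,D}, so it must be C.
(r4,c2): row 4 has {B,C,D}; column 2 has {B,C,D}, so it must be A.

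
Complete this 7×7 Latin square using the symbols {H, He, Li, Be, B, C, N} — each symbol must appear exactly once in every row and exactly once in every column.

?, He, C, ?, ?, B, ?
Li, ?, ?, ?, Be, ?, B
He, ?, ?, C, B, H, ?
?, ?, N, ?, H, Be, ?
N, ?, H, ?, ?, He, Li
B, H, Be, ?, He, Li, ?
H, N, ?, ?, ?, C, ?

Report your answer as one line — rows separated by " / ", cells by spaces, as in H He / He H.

Be He C Li N B H / Li C He H Be N B / He Be Li C B H N / C Li N B H Be He / N B H Be C He Li / B H Be N He Li C / H N B He Li C Be

(r1,c1): row 1 has {He,B,C}; column 1 has {H,He,Li,B,N}, so it must be Be.
(r2,c2): row 2 has {Li,Be,B}; column 2 has {H,He,N}, so it must be C.
(r2,c3): row 2 has {Li,Be,B,C}; column 3 has {H,Be,C,N}, so it must be He.
(r2,c6): row 2 has {He,Li,Be,B,C}; column 6 has {H,He,Li,Be,B,C}, so it must be N.
(r3,c3): row 3 has {H,He,B,C}; column 3 has {H,He,Be,C,N}, so it must be Li.
(r4,c1): row 4 has {H,Be,N}; column 1 has {H,He,Li,Be,B,N}, so it must be C.
(r4,c7): row 4 has {H,Be,C,N}; column 7 has {Li,B}, so it must be He.
(r5,c5): row 5 has {H,He,Li,N}; column 5 has {H,He,Be,B}, so it must be C.
(r6,c4): row 6 has {H,He,Li,Be,B}; column 4 has {C}, so it must be N.
(r6,c7): row 6 has {H,He,Li,Be,B,N}; column 7 has {He,Li,B}, so it must be C.
(r7,c3): row 7 has {H,C,N}; column 3 has {H,He,Li,Be,C,N}, so it must be B.
(r7,c5): row 7 has {H,B,C,N}; column 5 has {H,He,Be,B,C}, so it must be Li.
(r7,c7): row 7 has {H,Li,B,C,N}; column 7 has {He,Li,B,C}, so it must be Be.
(r1,c5): row 1 has {He,Be,B,C}; column 5 has {H,He,Li,Be,B,C}, so it must be N.
(r1,c7): row 1 has {He,Be,B,C,N}; column 7 has {He,Li,Be,B,C}, so it must be H.
(r2,c4): row 2 has {He,Li,Be,B,C,N}; column 4 has {C,N}, so it must be H.
(r3,c2): row 3 has {H,He,Li,B,C}; column 2 has {H,He,C,N}, so it must be Be.
(r3,c7): row 3 has {H,He,Li,Be,B,C}; column 7 has {H,He,Li,Be,B,C}, so it must be N.
(r5,c2): row 5 has {H,He,Li,C,N}; column 2 has {H,He,Be,C,N}, so it must be B.
(r5,c4): row 5 has {H,He,Li,B,C,N}; column 4 has {H,C,N}, so it must be Be.
(r7,c4): row 7 has {H,Li,Be,B,C,N}; column 4 has {H,Be,C,N}, so it must be He.
(r1,c4): row 1 has {H,He,Be,B,C,N}; column 4 has {H,He,Be,C,N}, so it must be Li.
(r4,c2): row 4 has {H,He,Be,C,N}; column 2 has {H,He,Be,B,C,N}, so it must be Li.
(r4,c4): row 4 has {H,He,Li,Be,C,N}; column 4 has {H,He,Li,Be,C,N}, so it must be B.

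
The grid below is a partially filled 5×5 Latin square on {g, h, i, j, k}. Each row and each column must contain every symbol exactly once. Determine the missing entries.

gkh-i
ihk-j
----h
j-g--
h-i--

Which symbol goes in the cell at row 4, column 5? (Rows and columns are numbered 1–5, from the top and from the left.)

k

(r1,c4) = j
(r2,c4) = g
(r3,c1) = k
(r3,c3) = j
(r3,c4) = i
(r4,c2) = i
(r4,c5) = k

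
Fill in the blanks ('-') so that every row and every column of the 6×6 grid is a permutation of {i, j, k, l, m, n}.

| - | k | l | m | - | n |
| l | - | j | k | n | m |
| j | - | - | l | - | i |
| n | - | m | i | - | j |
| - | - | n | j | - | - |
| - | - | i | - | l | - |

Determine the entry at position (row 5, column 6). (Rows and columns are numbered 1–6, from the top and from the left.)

l

row 1 has {k,l,m,n}; column 1 has {j,l,n} — only i is left for (r1,c1).
row 1 has {i,k,l,m,n}; column 5 has {l,n} — only j is left for (r1,c5).
row 2 has {j,k,l,m,n}; column 2 has {k} — only i is left for (r2,c2).
row 3 has {i,j,l}; column 3 has {i,j,l,m,n} — only k is left for (r3,c3).
row 3 has {i,j,k,l}; column 5 has {j,l,n} — only m is left for (r3,c5).
row 4 has {i,j,m,n}; column 2 has {i,k} — only l is left for (r4,c2).
row 4 has {i,j,l,m,n}; column 5 has {j,l,m,n} — only k is left for (r4,c5).
row 5 has {j,n}; column 2 has {i,k,l} — only m is left for (r5,c2).
row 5 has {j,m,n}; column 5 has {j,k,l,m,n} — only i is left for (r5,c5).
row 6 has {i,l}; column 4 has {i,j,k,l,m} — only n is left for (r6,c4).
row 6 has {i,l,n}; column 6 has {i,j,m,n} — only k is left for (r6,c6).
row 3 has {i,j,k,l,m}; column 2 has {i,k,l,m} — only n is left for (r3,c2).
row 5 has {i,j,m,n}; column 1 has {i,j,l,n} — only k is left for (r5,c1).
row 5 has {i,j,k,m,n}; column 6 has {i,j,k,m,n} — only l is left for (r5,c6).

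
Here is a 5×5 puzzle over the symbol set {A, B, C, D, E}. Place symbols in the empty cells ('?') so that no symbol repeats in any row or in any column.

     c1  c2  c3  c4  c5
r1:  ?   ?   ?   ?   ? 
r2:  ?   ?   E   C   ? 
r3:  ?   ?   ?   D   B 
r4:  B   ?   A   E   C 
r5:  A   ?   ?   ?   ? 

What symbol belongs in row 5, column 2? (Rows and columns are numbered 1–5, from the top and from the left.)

(r2,c1) = D
(r2,c5) = A
(r3,c3) = C
(r4,c2) = D
(r5,c4) = B
(r1,c4) = A
(r2,c2) = B
(r3,c1) = E
(r3,c2) = A
(r5,c3) = D
(r5,c5) = E
(r1,c1) = C
(r1,c2) = E
(r1,c3) = B
(r1,c5) = D
(r5,c2) = C

C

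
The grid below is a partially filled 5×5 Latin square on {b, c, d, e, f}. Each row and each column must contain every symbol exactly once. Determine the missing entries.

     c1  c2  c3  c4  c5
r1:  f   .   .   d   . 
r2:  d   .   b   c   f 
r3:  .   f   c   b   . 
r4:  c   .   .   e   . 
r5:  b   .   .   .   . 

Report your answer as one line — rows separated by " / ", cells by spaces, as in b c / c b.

f b e d c / d e b c f / e f c b d / c d f e b / b c d f e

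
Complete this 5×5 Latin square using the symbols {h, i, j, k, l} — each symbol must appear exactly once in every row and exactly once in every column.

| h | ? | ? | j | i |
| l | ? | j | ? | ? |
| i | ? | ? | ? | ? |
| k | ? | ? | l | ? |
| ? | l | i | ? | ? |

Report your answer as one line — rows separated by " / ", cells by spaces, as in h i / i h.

h k l j i / l h j i k / i j k h l / k i h l j / j l i k h

(r1,c2) = k
(r1,c3) = l
(r4,c3) = h
(r4,c5) = j
(r5,c1) = j
(r3,c3) = k
(r3,c4) = h
(r3,c5) = l
(r4,c2) = i
(r5,c4) = k
(r5,c5) = h
(r2,c2) = h
(r2,c4) = i
(r2,c5) = k
(r3,c2) = j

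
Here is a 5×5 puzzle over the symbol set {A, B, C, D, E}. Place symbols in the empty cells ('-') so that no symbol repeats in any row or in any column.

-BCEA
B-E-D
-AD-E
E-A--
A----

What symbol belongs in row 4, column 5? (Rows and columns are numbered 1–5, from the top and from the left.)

B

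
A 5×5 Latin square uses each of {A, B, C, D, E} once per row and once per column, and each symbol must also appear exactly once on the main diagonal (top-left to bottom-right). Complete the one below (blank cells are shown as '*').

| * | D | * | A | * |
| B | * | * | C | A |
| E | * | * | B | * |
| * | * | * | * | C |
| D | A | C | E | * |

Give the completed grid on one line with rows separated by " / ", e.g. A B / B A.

Cell (r1,c1): row 1 has {A,D}; column 1 has {B,D,E}; the diagonal is empty so far → C.
Cell (r2,c2): row 2 has {A,B,C}; column 2 has {A,D}; the diagonal has {C} → E.
Cell (r2,c3): row 2 has {A,B,C,E}; column 3 has {C} → D.
Cell (r3,c2): row 3 has {B,E}; column 2 has {A,D,E} → C.
Cell (r3,c3): row 3 has {B,C,E}; column 3 has {C,D}; the diagonal has {C,E} → A.
Cell (r3,c5): row 3 has {A,B,C,E}; column 5 has {A,C} → D.
Cell (r4,c1): row 4 has {C}; column 1 has {B,C,D,E} → A.
Cell (r4,c2): row 4 has {A,C}; column 2 has {A,C,D,E} → B.
Cell (r4,c3): row 4 has {A,B,C}; column 3 has {A,C,D} → E.
Cell (r4,c4): row 4 has {A,B,C,E}; column 4 has {A,B,C,E}; the diagonal has {A,C,E} → D.
Cell (r5,c5): row 5 has {A,C,D,E}; column 5 has {A,C,D}; the diagonal has {A,C,D,E} → B.
Cell (r1,c3): row 1 has {A,C,D}; column 3 has {A,C,D,E} → B.
Cell (r1,c5): row 1 has {A,B,C,D}; column 5 has {A,B,C,D} → E.

C D B A E / B E D C A / E C A B D / A B E D C / D A C E B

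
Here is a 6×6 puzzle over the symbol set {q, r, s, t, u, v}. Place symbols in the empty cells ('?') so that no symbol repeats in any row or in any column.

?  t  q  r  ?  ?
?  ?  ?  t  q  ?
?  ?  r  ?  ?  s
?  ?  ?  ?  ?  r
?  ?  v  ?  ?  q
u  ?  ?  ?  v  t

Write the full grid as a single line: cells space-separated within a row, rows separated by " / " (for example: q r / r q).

v t q r s u / r s u t q v / q v r u t s / s q t v u r / t u v s r q / u r s q v t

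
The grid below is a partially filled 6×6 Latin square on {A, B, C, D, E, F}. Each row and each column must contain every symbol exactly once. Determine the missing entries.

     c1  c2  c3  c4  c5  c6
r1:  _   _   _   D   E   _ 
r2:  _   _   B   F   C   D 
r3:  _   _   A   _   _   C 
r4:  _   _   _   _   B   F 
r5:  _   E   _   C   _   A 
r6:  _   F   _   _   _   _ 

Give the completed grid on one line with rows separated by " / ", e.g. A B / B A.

A C F D E B / E A B F C D / F B A E D C / C D E A B F / B E D C F A / D F C B A E

row 1 has {D,E}; column 6 has {A,C,D,F} — only B is left for (r1,c6).
row 2 has {B,C,D,F}; column 2 has {E,F} — only A is left for (r2,c2).
row 6 has {F}; column 6 has {A,B,C,D,F} — only E is left for (r6,c6).
row 1 has {B,D,E}; column 2 has {A,E,F} — only C is left for (r1,c2).
row 1 has {B,C,D,E}; column 3 has {A,B} — only F is left for (r1,c3).
row 2 has {A,B,C,D,F}; column 1 is empty so far — only E is left for (r2,c1).
row 4 has {B,F}; column 2 has {A,C,E,F} — only D is left for (r4,c2).
row 5 has {A,C,E}; column 3 has {A,B,F} — only D is left for (r5,c3).
row 5 has {A,C,D,E}; column 5 has {B,C,E} — only F is left for (r5,c5).
row 6 has {E,F}; column 3 has {A,B,D,F} — only C is left for (r6,c3).
row 1 has {B,C,D,E,F}; column 1 has {E} — only A is left for (r1,c1).
row 3 has {A,C}; column 2 has {A,C,D,E,F} — only B is left for (r3,c2).
row 3 has {A,B,C}; column 4 has {C,D,F} — only E is left for (r3,c4).
row 3 has {A,B,C,E}; column 5 has {B,C,E,F} — only D is left for (r3,c5).
row 4 has {B,D,F}; column 1 has {A,E} — only C is left for (r4,c1).
row 4 has {B,C,D,F}; column 3 has {A,B,C,D,F} — only E is left for (r4,c3).
row 4 has {B,C,D,E,F}; column 4 has {C,D,E,F} — only A is left for (r4,c4).
row 5 has {A,C,D,E,F}; column 1 has {A,C,E} — only B is left for (r5,c1).
row 6 has {C,E,F}; column 1 has {A,B,C,E} — only D is left for (r6,c1).
row 6 has {C,D,E,F}; column 4 has {A,C,D,E,F} — only B is left for (r6,c4).
row 6 has {B,C,D,E,F}; column 5 has {B,C,D,E,F} — only A is left for (r6,c5).
row 3 has {A,B,C,D,E}; column 1 has {A,B,C,D,E} — only F is left for (r3,c1).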